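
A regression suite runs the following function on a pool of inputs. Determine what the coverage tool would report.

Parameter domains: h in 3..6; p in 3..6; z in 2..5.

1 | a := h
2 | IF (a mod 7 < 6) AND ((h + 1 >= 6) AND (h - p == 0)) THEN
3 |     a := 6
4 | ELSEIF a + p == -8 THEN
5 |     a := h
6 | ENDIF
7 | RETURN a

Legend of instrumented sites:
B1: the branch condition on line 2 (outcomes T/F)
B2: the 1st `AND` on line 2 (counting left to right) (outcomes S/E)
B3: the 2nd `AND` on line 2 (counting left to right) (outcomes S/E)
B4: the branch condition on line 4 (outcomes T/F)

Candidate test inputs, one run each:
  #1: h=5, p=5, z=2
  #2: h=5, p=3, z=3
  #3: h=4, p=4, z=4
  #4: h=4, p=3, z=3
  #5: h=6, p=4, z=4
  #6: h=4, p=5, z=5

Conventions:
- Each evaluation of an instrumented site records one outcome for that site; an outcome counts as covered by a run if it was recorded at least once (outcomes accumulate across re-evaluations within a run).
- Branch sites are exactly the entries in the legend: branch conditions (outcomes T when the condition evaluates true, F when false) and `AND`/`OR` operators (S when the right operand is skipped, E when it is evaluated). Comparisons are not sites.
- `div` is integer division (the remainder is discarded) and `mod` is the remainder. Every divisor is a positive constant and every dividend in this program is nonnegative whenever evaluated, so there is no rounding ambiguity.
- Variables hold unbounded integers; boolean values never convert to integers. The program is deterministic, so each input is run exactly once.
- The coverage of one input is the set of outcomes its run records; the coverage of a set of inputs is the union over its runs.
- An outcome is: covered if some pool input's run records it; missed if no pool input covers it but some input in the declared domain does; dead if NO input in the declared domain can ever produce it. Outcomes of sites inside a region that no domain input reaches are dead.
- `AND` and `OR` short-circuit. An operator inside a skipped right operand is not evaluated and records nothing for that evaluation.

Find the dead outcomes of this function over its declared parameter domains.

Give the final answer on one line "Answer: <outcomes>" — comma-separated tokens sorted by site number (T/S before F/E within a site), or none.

checking every outcome against all 64 domain inputs:
  B4=T: never recorded by any domain input -> dead
  reachable outcomes have witnesses, e.g. B1=T (e.g. h=5, p=5, z=2), B1=F (e.g. h=3, p=3, z=2), B2=S (e.g. h=6, p=3, z=2), B2=E (e.g. h=3, p=3, z=2)

Answer: B4=T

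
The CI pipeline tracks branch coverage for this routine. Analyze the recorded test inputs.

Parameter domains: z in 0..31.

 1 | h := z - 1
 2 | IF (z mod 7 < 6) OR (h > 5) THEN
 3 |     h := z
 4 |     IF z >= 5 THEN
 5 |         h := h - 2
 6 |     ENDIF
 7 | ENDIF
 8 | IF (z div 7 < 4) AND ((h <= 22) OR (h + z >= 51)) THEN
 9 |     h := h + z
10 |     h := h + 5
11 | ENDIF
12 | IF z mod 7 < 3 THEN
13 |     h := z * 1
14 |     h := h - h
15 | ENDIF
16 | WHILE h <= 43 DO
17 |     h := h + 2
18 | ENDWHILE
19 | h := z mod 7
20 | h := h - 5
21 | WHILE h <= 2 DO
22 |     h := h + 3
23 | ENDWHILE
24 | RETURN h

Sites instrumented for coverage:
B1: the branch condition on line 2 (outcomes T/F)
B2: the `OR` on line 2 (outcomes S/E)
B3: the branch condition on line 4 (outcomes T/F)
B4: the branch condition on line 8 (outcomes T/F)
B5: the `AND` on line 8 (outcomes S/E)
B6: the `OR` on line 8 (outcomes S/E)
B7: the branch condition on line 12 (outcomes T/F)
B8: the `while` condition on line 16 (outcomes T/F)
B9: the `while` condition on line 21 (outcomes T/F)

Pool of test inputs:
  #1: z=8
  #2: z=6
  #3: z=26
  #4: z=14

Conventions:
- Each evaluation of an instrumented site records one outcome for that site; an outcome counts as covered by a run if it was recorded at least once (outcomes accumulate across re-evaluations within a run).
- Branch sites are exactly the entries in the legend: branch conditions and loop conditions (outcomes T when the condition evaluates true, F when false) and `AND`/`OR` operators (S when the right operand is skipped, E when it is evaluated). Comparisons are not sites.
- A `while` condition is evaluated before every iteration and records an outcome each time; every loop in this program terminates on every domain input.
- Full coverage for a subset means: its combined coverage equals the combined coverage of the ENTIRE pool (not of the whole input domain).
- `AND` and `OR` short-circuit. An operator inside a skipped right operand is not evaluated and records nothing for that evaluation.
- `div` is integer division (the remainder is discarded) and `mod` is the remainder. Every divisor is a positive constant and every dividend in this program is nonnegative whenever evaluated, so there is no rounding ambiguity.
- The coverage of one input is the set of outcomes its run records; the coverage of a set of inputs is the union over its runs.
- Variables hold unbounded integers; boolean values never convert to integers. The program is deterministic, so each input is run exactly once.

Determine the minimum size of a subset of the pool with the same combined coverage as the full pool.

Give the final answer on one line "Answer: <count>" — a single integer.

run #1 (z=8) runs B2->S, B1->T, B3->T, B5->E, B6->S, B4->T, B7->T, B8->T, B8->T, B8->T, B8->T, B8->T, B8->T, B8->T, ...; records B1=T, B2=S, B3=T, B4=T, B5=E, B6=S, B7=T, B8=T, B8=F, B9=T, B9=F
run #2 (z=6) runs B2->E, B1->F, B5->E, B6->S, B4->T, B7->F, B8->T, B8->T, B8->T, B8->T, B8->T, B8->T, B8->T, B8->T, ...; records B1=F, B2=E, B4=T, B5=E, B6=S, B7=F, B8=T, B8=F, B9=T, B9=F
run #3 (z=26) runs B2->S, B1->T, B3->T, B5->E, B6->E, B4->F, B7->F, B8->T, B8->T, B8->T, B8->T, B8->T, B8->T, B8->T, ...; records B1=T, B2=S, B3=T, B4=F, B5=E, B6=E, B7=F, B8=T, B8=F, B9=T, B9=F
run #4 (z=14) runs B2->S, B1->T, B3->T, B5->E, B6->S, B4->T, B7->T, B8->T, B8->T, B8->T, B8->T, B8->T, B8->T, B8->T, ...; records B1=T, B2=S, B3=T, B4=T, B5=E, B6=S, B7=T, B8=T, B8=F, B9=T, B9=F
union over all inputs: B1=T, B1=F, B2=S, B2=E, B3=T, B4=T, B4=F, B5=E, B6=S, B6=E, B7=T, B7=F, B8=T, B8=F, B9=T, B9=F (16 outcomes)
checked all size-1 subsets: none covers 16 outcomes (max 11/16)
checked all size-2 subsets: none covers 16 outcomes (max 15/16)
the canonical winner is {1, 2, 3}: size 3, full 16-outcome coverage, earliest index list among size-3 covers

Answer: 3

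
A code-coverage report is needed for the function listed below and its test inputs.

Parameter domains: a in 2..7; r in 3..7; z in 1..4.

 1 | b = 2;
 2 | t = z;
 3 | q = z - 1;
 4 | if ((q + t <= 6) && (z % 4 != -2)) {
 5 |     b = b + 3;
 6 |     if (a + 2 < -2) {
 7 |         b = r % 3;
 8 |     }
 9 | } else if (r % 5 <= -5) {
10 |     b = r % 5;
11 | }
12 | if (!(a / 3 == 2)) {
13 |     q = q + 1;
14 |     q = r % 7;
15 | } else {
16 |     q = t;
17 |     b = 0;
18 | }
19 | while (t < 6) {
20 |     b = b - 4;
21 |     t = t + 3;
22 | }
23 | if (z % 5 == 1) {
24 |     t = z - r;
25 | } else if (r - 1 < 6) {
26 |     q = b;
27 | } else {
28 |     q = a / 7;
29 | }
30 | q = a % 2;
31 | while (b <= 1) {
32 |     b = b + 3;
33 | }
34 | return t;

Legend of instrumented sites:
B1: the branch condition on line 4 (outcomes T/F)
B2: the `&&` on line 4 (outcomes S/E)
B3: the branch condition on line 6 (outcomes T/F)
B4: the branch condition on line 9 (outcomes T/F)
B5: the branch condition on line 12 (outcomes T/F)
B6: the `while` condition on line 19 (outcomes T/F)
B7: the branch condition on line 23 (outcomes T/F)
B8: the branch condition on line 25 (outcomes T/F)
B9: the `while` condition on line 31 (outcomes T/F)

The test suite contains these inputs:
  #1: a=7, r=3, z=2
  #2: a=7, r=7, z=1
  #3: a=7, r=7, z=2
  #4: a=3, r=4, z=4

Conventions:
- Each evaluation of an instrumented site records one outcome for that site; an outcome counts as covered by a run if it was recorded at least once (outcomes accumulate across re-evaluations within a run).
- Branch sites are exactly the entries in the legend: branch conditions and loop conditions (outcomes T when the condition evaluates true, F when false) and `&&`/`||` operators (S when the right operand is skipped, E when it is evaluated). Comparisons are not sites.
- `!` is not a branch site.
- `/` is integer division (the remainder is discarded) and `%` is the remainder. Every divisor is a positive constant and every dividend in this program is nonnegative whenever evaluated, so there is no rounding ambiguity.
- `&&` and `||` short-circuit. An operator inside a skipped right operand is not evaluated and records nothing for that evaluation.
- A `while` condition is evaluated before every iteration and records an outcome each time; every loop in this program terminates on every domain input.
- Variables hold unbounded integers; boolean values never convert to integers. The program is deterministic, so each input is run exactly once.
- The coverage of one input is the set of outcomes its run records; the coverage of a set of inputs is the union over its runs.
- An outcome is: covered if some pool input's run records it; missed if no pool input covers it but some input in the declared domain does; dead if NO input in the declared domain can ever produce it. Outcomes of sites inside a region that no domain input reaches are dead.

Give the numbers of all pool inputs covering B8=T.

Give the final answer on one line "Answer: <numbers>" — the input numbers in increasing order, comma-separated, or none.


input #1 (a=7, r=3, z=2): covers B8=T
input #2 (a=7, r=7, z=1): misses B8=T
input #3 (a=7, r=7, z=2): misses B8=T
input #4 (a=3, r=4, z=4): covers B8=T
Answer: 1, 4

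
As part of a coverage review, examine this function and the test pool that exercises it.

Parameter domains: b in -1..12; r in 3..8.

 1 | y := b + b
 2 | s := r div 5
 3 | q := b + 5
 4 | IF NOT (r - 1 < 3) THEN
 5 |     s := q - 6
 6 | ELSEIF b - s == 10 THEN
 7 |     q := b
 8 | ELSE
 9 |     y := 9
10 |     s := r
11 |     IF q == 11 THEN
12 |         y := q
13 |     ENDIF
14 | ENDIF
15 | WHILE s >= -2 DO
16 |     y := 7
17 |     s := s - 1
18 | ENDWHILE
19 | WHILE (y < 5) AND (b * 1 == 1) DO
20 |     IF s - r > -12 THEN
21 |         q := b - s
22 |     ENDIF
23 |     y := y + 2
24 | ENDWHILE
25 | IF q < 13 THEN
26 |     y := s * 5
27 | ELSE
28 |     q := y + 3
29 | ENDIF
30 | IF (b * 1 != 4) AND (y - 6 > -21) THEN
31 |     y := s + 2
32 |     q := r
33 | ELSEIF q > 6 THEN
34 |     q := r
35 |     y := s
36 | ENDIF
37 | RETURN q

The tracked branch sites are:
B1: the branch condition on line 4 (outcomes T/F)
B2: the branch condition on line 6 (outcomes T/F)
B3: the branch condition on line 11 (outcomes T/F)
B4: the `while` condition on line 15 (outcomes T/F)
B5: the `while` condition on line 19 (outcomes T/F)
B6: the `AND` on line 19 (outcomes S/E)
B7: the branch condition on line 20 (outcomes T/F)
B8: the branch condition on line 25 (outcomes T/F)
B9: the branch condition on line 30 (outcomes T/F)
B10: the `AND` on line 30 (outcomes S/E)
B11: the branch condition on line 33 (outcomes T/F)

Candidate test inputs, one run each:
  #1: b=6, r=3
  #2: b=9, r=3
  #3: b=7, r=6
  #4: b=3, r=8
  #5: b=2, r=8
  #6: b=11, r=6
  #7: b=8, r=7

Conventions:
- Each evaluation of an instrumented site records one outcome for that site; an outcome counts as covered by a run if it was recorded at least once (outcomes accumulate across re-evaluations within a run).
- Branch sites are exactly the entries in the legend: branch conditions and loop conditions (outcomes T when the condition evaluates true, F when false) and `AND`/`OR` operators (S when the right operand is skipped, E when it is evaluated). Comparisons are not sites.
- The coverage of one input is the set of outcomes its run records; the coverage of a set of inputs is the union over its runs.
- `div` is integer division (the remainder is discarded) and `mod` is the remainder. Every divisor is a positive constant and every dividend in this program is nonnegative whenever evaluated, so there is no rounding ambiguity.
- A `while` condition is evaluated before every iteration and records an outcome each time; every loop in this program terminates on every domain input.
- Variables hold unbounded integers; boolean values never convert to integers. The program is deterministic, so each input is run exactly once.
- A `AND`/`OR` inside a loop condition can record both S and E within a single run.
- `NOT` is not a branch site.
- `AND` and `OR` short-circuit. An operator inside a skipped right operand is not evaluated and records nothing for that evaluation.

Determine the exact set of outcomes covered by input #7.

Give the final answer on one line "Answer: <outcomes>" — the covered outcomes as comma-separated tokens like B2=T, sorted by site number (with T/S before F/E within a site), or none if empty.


Tracing the run of input #7 (b=8, r=7):
  B1->T, B4->T, B4->T, B4->T, B4->T, B4->T, B4->T, B4->T, B4->T, B4->T
  B4->T, B4->F, B6->S, B5->F, B8->F, B10->E, B9->T
deduplicating events, the covered set is: B1=T, B4=T, B4=F, B5=F, B6=S, B8=F, B9=T, B10=E
Answer: B1=T, B4=T, B4=F, B5=F, B6=S, B8=F, B9=T, B10=E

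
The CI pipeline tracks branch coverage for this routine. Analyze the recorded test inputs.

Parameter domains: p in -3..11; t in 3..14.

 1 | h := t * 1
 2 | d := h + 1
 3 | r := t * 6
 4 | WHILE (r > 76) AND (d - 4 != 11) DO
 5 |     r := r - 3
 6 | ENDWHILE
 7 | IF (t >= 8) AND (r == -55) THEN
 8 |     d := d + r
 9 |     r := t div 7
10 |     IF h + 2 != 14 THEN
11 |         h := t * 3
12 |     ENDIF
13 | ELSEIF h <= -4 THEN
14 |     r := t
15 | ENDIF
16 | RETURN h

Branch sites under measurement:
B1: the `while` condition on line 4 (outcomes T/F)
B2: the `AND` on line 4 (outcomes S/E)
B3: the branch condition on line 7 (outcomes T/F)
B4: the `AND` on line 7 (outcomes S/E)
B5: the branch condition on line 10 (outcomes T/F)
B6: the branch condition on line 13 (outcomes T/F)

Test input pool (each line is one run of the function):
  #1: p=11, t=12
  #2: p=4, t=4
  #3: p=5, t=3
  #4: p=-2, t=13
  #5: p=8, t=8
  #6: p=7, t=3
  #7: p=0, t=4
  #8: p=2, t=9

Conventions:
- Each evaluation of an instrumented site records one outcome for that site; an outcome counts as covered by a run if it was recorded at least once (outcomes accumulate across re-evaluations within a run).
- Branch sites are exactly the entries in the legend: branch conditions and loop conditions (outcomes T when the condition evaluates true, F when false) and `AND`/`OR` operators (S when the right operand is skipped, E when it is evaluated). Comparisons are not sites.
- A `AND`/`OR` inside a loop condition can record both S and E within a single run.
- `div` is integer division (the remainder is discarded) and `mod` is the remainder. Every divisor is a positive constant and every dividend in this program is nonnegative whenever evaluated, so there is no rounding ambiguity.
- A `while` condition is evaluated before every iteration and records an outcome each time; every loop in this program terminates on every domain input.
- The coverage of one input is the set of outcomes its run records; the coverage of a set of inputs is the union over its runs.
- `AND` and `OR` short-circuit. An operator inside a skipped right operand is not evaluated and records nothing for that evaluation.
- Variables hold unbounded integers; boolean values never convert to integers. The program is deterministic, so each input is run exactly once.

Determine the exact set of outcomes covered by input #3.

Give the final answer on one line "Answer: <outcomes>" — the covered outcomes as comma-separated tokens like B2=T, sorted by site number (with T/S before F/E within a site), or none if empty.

Simulating input #3 (p=5, t=3) step by step:
  B2->S, B1->F, B4->S, B3->F, B6->F
collecting distinct outcomes: B1=F, B2=S, B3=F, B4=S, B6=F

Answer: B1=F, B2=S, B3=F, B4=S, B6=F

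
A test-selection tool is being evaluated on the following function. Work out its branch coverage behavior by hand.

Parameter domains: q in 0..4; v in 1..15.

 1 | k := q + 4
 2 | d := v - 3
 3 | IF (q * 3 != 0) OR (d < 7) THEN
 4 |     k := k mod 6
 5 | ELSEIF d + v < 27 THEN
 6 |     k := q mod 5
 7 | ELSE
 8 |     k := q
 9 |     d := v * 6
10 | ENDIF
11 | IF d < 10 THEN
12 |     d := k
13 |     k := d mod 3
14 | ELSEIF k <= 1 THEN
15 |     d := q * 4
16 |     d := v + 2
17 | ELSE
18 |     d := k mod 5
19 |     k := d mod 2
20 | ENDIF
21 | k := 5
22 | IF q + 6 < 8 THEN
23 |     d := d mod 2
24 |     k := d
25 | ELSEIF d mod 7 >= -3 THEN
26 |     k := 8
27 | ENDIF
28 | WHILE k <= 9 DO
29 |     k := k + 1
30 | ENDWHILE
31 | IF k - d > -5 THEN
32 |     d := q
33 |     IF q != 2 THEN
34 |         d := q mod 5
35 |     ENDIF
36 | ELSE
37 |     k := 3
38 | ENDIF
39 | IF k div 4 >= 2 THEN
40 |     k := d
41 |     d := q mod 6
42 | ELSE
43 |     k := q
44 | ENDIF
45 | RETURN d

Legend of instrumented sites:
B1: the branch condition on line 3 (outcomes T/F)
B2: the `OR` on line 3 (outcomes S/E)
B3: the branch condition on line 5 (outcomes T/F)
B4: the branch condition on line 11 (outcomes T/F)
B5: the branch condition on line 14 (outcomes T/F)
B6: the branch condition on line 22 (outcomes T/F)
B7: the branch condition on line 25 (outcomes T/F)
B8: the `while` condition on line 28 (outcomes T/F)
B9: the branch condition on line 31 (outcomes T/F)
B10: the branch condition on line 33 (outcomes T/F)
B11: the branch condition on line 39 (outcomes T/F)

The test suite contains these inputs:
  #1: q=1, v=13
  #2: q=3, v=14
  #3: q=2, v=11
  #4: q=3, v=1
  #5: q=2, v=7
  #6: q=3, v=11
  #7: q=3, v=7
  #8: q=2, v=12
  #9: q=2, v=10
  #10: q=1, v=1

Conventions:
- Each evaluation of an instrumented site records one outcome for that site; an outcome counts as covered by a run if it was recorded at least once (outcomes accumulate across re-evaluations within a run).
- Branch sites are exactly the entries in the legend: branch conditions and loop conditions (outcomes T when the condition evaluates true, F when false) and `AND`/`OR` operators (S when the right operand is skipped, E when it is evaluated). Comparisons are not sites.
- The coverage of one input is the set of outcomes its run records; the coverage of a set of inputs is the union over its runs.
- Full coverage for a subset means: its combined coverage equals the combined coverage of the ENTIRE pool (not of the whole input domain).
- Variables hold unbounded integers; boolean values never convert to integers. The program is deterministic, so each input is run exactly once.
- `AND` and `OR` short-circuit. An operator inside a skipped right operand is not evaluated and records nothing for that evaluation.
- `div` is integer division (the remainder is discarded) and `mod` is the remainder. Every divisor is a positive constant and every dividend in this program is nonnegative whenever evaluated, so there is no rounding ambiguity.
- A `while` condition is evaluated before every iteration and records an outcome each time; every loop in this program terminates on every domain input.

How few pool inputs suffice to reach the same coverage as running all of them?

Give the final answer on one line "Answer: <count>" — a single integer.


#1 (q=1, v=13) -> B2->S, B1->T, B4->F, B5->F, B6->T, B8->T, B8->T, B8->T, B8->T, B8->T, B8->T, B8->T, B8->T, B8->T, ...; covered: B1=T, B2=S, B4=F, B5=F, B6=T, B8=T, B8=F, B9=T, B10=T, B11=T
#2 (q=3, v=14) -> B2->S, B1->T, B4->F, B5->T, B6->F, B7->T, B8->T, B8->T, B8->F, B9->F, B11->F; covered: B1=T, B2=S, B4=F, B5=T, B6=F, B7=T, B8=T, B8=F, B9=F, B11=F
#3 (q=2, v=11) -> B2->S, B1->T, B4->T, B6->F, B7->T, B8->T, B8->T, B8->F, B9->T, B10->F, B11->T; covered: B1=T, B2=S, B4=T, B6=F, B7=T, B8=T, B8=F, B9=T, B10=F, B11=T
#4 (q=3, v=1) -> B2->S, B1->T, B4->T, B6->F, B7->T, B8->T, B8->T, B8->F, B9->T, B10->T, B11->T; covered: B1=T, B2=S, B4=T, B6=F, B7=T, B8=T, B8=F, B9=T, B10=T, B11=T
#5 (q=2, v=7) -> B2->S, B1->T, B4->T, B6->F, B7->T, B8->T, B8->T, B8->F, B9->T, B10->F, B11->T; covered: B1=T, B2=S, B4=T, B6=F, B7=T, B8=T, B8=F, B9=T, B10=F, B11=T
#6 (q=3, v=11) -> B2->S, B1->T, B4->T, B6->F, B7->T, B8->T, B8->T, B8->F, B9->T, B10->T, B11->T; covered: B1=T, B2=S, B4=T, B6=F, B7=T, B8=T, B8=F, B9=T, B10=T, B11=T
#7 (q=3, v=7) -> B2->S, B1->T, B4->T, B6->F, B7->T, B8->T, B8->T, B8->F, B9->T, B10->T, B11->T; covered: B1=T, B2=S, B4=T, B6=F, B7=T, B8=T, B8=F, B9=T, B10=T, B11=T
#8 (q=2, v=12) -> B2->S, B1->T, B4->T, B6->F, B7->T, B8->T, B8->T, B8->F, B9->T, B10->F, B11->T; covered: B1=T, B2=S, B4=T, B6=F, B7=T, B8=T, B8=F, B9=T, B10=F, B11=T
#9 (q=2, v=10) -> B2->S, B1->T, B4->T, B6->F, B7->T, B8->T, B8->T, B8->F, B9->T, B10->F, B11->T; covered: B1=T, B2=S, B4=T, B6=F, B7=T, B8=T, B8=F, B9=T, B10=F, B11=T
#10 (q=1, v=1) -> B2->S, B1->T, B4->T, B6->T, B8->T, B8->T, B8->T, B8->T, B8->T, B8->T, B8->T, B8->T, B8->T, B8->F, ...; covered: B1=T, B2=S, B4=T, B6=T, B8=T, B8=F, B9=T, B10=T, B11=T
the full pool covers 17 outcomes: B1=T, B2=S, B4=T, B4=F, B5=T, B5=F, B6=T, B6=F, B7=T, B8=T, B8=F, B9=T, B9=F, B10=T, B10=F, B11=T, B11=F
no size-1 subset reaches all 17 outcomes (best union: 10/17)
no size-2 subset reaches all 17 outcomes (best union: 15/17)
inputs {1, 2, 3} (size 3) cover everything; no size-3 subset with a lexicographically smaller index list covers all 17
Answer: 3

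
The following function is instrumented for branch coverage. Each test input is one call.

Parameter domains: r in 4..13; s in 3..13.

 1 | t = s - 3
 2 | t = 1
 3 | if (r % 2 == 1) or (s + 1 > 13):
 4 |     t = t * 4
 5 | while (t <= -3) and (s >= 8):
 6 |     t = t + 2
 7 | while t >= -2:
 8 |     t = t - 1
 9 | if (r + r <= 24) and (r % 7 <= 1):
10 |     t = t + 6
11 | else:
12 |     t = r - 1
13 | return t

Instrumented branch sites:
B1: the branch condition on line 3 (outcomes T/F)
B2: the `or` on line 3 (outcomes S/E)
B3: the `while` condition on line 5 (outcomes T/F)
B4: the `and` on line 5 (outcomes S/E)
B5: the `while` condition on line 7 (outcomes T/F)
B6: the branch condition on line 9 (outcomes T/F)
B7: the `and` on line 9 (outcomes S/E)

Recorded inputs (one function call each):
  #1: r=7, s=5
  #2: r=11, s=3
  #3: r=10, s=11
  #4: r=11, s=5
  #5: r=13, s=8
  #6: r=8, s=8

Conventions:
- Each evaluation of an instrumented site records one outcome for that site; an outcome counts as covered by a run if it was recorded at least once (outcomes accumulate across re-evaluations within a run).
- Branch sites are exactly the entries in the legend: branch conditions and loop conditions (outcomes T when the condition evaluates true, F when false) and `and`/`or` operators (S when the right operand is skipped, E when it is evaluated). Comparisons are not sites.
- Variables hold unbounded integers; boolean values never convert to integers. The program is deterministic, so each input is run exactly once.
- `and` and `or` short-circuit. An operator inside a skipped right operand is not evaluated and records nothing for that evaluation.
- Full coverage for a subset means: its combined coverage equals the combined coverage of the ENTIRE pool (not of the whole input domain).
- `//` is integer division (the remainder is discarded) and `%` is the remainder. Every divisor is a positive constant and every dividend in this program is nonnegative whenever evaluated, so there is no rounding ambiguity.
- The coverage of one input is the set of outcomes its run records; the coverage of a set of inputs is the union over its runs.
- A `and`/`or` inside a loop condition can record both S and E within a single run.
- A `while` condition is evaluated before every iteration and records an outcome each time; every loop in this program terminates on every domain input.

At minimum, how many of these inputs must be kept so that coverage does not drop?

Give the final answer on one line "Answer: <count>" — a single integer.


run #1 (r=7, s=5) runs B2->S, B1->T, B4->S, B3->F, B5->T, B5->T, B5->T, B5->T, B5->T, B5->T, B5->T, B5->F, B7->E, B6->T; records B1=T, B2=S, B3=F, B4=S, B5=T, B5=F, B6=T, B7=E
run #2 (r=11, s=3) runs B2->S, B1->T, B4->S, B3->F, B5->T, B5->T, B5->T, B5->T, B5->T, B5->T, B5->T, B5->F, B7->E, B6->F; records B1=T, B2=S, B3=F, B4=S, B5=T, B5=F, B6=F, B7=E
run #3 (r=10, s=11) runs B2->E, B1->F, B4->S, B3->F, B5->T, B5->T, B5->T, B5->T, B5->F, B7->E, B6->F; records B1=F, B2=E, B3=F, B4=S, B5=T, B5=F, B6=F, B7=E
run #4 (r=11, s=5) runs B2->S, B1->T, B4->S, B3->F, B5->T, B5->T, B5->T, B5->T, B5->T, B5->T, B5->T, B5->F, B7->E, B6->F; records B1=T, B2=S, B3=F, B4=S, B5=T, B5=F, B6=F, B7=E
run #5 (r=13, s=8) runs B2->S, B1->T, B4->S, B3->F, B5->T, B5->T, B5->T, B5->T, B5->T, B5->T, B5->T, B5->F, B7->S, B6->F; records B1=T, B2=S, B3=F, B4=S, B5=T, B5=F, B6=F, B7=S
run #6 (r=8, s=8) runs B2->E, B1->F, B4->S, B3->F, B5->T, B5->T, B5->T, B5->T, B5->F, B7->E, B6->T; records B1=F, B2=E, B3=F, B4=S, B5=T, B5=F, B6=T, B7=E
together the pool reaches 12 outcomes: B1=T, B1=F, B2=S, B2=E, B3=F, B4=S, B5=T, B5=F, B6=T, B6=F, B7=S, B7=E
checked all size-1 subsets: none covers 12 outcomes (max 8/12)
inputs {5, 6} (size 2) cover everything; no size-2 subset with a lexicographically smaller index list covers all 12
Answer: 2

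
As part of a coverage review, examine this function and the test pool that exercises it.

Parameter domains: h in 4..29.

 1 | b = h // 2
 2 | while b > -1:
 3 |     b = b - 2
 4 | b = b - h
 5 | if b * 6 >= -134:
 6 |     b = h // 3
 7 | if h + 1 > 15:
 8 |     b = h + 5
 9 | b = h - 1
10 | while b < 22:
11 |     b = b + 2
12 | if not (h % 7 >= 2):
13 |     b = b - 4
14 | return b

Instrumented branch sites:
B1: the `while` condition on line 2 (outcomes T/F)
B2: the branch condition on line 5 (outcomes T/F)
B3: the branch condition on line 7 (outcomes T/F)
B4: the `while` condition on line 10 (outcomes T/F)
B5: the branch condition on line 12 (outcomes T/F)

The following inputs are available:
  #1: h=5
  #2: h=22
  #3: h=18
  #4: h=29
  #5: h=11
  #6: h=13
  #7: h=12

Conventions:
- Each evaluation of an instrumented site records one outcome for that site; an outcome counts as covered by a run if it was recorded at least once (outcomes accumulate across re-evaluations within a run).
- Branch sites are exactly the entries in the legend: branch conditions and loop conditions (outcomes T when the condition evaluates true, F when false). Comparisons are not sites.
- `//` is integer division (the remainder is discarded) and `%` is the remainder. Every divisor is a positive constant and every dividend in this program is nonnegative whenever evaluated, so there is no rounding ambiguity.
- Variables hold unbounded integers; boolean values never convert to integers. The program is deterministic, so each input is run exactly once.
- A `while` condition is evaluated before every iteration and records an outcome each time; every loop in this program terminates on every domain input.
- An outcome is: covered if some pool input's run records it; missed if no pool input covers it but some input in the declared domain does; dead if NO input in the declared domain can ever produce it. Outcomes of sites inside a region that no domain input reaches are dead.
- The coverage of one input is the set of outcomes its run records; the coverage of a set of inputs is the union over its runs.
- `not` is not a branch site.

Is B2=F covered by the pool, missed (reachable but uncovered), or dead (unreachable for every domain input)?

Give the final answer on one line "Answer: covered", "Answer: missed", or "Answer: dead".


B2=F is recorded by pool input(s) 2, 4 -> covered
Answer: covered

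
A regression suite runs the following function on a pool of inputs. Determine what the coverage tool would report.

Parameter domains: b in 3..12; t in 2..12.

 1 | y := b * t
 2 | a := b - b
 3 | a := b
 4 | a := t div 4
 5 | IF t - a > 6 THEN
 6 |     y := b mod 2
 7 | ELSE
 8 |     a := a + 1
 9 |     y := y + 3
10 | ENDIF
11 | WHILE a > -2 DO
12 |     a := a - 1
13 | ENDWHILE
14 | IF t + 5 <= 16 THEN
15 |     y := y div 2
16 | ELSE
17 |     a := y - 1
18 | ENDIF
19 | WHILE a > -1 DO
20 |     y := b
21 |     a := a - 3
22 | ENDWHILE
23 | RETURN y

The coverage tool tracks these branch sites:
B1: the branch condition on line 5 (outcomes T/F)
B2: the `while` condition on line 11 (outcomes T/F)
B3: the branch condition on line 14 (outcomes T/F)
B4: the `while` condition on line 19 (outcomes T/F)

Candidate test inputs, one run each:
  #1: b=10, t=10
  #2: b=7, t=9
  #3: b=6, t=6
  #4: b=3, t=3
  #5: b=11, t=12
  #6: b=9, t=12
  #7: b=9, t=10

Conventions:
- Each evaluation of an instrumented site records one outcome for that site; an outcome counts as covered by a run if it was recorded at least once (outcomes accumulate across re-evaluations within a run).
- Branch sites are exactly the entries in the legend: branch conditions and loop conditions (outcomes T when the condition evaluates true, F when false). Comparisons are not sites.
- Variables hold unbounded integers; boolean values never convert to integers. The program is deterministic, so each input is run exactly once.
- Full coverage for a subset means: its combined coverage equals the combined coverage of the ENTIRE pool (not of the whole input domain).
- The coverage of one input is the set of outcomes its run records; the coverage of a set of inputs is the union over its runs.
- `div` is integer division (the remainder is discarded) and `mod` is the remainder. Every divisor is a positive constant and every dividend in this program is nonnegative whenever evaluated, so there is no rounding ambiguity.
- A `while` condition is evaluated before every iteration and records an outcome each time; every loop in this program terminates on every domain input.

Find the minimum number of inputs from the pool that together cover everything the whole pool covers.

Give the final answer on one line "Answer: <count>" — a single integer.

test 1 (b=10, t=10) hits B1=T, B2=T, B2=F, B3=T, B4=F
test 2 (b=7, t=9) hits B1=T, B2=T, B2=F, B3=T, B4=F
test 3 (b=6, t=6) hits B1=F, B2=T, B2=F, B3=T, B4=F
test 4 (b=3, t=3) hits B1=F, B2=T, B2=F, B3=T, B4=F
test 5 (b=11, t=12) hits B1=T, B2=T, B2=F, B3=F, B4=T, B4=F
test 6 (b=9, t=12) hits B1=T, B2=T, B2=F, B3=F, B4=T, B4=F
test 7 (b=9, t=10) hits B1=T, B2=T, B2=F, B3=T, B4=F
pool-wide coverage (8 outcomes): B1=T, B1=F, B2=T, B2=F, B3=T, B3=F, B4=T, B4=F
checked all size-1 subsets: none covers 8 outcomes (max 6/8)
size 2: inputs {3, 5} cover all 8 outcomes, and no lexicographically smaller subset of this size does

Answer: 2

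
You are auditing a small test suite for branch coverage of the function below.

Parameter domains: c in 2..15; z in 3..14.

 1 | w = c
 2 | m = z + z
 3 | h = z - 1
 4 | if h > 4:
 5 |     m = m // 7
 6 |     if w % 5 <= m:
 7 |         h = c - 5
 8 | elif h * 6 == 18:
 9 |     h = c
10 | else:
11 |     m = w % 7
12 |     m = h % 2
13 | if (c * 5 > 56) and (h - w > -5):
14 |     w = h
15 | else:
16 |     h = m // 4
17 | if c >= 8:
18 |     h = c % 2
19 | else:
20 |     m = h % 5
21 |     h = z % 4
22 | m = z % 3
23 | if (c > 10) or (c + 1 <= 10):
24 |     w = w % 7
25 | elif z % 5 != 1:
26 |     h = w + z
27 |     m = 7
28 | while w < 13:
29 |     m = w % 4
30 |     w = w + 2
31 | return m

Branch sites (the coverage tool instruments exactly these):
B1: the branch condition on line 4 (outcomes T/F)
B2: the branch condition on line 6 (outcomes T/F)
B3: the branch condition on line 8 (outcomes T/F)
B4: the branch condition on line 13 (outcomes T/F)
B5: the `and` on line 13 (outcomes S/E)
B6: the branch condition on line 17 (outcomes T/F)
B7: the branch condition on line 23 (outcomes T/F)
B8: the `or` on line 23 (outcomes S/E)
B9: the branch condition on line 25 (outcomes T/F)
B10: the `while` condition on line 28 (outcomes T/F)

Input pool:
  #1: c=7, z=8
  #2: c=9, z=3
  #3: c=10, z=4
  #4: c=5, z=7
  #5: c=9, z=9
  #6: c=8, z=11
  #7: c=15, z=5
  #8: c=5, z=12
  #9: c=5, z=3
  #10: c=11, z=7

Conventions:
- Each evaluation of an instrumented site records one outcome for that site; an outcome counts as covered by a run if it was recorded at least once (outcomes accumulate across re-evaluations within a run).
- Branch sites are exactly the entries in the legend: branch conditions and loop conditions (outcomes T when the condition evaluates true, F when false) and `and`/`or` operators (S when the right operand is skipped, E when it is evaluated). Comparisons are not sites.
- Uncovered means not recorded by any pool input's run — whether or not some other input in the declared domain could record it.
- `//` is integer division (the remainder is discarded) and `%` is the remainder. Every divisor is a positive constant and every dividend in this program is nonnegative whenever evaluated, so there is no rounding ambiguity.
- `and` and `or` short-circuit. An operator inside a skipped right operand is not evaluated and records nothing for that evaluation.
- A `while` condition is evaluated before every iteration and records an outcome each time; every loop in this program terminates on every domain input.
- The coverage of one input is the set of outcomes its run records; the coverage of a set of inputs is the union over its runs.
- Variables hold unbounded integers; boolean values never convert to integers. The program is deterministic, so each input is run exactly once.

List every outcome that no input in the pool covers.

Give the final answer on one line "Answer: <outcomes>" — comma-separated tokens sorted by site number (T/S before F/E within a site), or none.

#1 (c=7, z=8) -> B1->T, B2->T, B5->S, B4->F, B6->F, B8->E, B7->T, B10->T, B10->T, B10->T, B10->T, B10->T, B10->T, B10->T, ...; covered: B1=T, B2=T, B4=F, B5=S, B6=F, B7=T, B8=E, B10=T, B10=F
#2 (c=9, z=3) -> B1->F, B3->F, B5->S, B4->F, B6->T, B8->E, B7->T, B10->T, B10->T, B10->T, B10->T, B10->T, B10->T, B10->F; covered: B1=F, B3=F, B4=F, B5=S, B6=T, B7=T, B8=E, B10=T, B10=F
#3 (c=10, z=4) -> B1->F, B3->T, B5->S, B4->F, B6->T, B8->E, B7->F, B9->T, B10->T, B10->T, B10->F; covered: B1=F, B3=T, B4=F, B5=S, B6=T, B7=F, B8=E, B9=T, B10=T, B10=F
#4 (c=5, z=7) -> B1->T, B2->T, B5->S, B4->F, B6->F, B8->E, B7->T, B10->T, B10->T, B10->T, B10->T, B10->F; covered: B1=T, B2=T, B4=F, B5=S, B6=F, B7=T, B8=E, B10=T, B10=F
#5 (c=9, z=9) -> B1->T, B2->F, B5->S, B4->F, B6->T, B8->E, B7->T, B10->T, B10->T, B10->T, B10->T, B10->T, B10->T, B10->F; covered: B1=T, B2=F, B4=F, B5=S, B6=T, B7=T, B8=E, B10=T, B10=F
#6 (c=8, z=11) -> B1->T, B2->T, B5->S, B4->F, B6->T, B8->E, B7->T, B10->T, B10->T, B10->T, B10->T, B10->T, B10->T, B10->F; covered: B1=T, B2=T, B4=F, B5=S, B6=T, B7=T, B8=E, B10=T, B10=F
#7 (c=15, z=5) -> B1->F, B3->F, B5->E, B4->F, B6->T, B8->S, B7->T, B10->T, B10->T, B10->T, B10->T, B10->T, B10->T, B10->F; covered: B1=F, B3=F, B4=F, B5=E, B6=T, B7=T, B8=S, B10=T, B10=F
#8 (c=5, z=12) -> B1->T, B2->T, B5->S, B4->F, B6->F, B8->E, B7->T, B10->T, B10->T, B10->T, B10->T, B10->F; covered: B1=T, B2=T, B4=F, B5=S, B6=F, B7=T, B8=E, B10=T, B10=F
#9 (c=5, z=3) -> B1->F, B3->F, B5->S, B4->F, B6->F, B8->E, B7->T, B10->T, B10->T, B10->T, B10->T, B10->F; covered: B1=F, B3=F, B4=F, B5=S, B6=F, B7=T, B8=E, B10=T, B10=F
#10 (c=11, z=7) -> B1->T, B2->T, B5->S, B4->F, B6->T, B8->S, B7->T, B10->T, B10->T, B10->T, B10->T, B10->T, B10->F; covered: B1=T, B2=T, B4=F, B5=S, B6=T, B7=T, B8=S, B10=T, B10=F
union over the pool: B1=T, B1=F, B2=T, B2=F, B3=T, B3=F, B4=F, B5=S, B5=E, B6=T, B6=F, B7=T, B7=F, B8=S, B8=E, B9=T, B10=T, B10=F
uncovered (2 of 20): B4=T, B9=F

Answer: B4=T, B9=F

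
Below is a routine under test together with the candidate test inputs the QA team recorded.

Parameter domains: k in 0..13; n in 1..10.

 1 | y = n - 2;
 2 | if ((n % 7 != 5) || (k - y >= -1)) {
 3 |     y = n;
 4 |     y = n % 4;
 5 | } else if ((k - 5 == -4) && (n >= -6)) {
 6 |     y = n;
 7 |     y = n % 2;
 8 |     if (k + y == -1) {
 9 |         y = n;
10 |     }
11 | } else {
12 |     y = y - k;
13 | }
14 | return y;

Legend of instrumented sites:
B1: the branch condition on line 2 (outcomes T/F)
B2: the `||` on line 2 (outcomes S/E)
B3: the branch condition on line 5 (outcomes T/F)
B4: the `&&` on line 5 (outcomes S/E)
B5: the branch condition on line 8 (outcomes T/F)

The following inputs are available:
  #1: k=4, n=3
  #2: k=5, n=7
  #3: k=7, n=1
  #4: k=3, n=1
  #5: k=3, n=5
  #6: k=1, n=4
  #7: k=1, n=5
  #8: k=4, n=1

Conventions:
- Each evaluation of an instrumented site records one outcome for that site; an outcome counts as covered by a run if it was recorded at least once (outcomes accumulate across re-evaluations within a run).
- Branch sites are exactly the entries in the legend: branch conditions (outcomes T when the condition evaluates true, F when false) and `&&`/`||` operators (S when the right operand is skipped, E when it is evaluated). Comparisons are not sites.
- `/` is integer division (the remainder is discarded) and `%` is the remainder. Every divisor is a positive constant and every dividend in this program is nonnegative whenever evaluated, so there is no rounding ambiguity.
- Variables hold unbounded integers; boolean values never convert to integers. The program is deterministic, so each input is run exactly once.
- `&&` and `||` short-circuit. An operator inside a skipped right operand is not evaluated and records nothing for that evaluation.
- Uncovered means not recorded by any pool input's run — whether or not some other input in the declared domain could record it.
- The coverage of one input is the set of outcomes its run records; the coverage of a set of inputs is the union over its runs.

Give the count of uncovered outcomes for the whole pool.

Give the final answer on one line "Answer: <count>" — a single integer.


input #1, k=4, n=3: outcomes B1=T, B2=S
input #2, k=5, n=7: outcomes B1=T, B2=S
input #3, k=7, n=1: outcomes B1=T, B2=S
input #4, k=3, n=1: outcomes B1=T, B2=S
input #5, k=3, n=5: outcomes B1=T, B2=E
input #6, k=1, n=4: outcomes B1=T, B2=S
input #7, k=1, n=5: outcomes B1=F, B2=E, B3=T, B4=E, B5=F
input #8, k=4, n=1: outcomes B1=T, B2=S
union over the pool: B1=T, B1=F, B2=S, B2=E, B3=T, B4=E, B5=F
uncovered (3 of 10): B3=F, B4=S, B5=T
Answer: 3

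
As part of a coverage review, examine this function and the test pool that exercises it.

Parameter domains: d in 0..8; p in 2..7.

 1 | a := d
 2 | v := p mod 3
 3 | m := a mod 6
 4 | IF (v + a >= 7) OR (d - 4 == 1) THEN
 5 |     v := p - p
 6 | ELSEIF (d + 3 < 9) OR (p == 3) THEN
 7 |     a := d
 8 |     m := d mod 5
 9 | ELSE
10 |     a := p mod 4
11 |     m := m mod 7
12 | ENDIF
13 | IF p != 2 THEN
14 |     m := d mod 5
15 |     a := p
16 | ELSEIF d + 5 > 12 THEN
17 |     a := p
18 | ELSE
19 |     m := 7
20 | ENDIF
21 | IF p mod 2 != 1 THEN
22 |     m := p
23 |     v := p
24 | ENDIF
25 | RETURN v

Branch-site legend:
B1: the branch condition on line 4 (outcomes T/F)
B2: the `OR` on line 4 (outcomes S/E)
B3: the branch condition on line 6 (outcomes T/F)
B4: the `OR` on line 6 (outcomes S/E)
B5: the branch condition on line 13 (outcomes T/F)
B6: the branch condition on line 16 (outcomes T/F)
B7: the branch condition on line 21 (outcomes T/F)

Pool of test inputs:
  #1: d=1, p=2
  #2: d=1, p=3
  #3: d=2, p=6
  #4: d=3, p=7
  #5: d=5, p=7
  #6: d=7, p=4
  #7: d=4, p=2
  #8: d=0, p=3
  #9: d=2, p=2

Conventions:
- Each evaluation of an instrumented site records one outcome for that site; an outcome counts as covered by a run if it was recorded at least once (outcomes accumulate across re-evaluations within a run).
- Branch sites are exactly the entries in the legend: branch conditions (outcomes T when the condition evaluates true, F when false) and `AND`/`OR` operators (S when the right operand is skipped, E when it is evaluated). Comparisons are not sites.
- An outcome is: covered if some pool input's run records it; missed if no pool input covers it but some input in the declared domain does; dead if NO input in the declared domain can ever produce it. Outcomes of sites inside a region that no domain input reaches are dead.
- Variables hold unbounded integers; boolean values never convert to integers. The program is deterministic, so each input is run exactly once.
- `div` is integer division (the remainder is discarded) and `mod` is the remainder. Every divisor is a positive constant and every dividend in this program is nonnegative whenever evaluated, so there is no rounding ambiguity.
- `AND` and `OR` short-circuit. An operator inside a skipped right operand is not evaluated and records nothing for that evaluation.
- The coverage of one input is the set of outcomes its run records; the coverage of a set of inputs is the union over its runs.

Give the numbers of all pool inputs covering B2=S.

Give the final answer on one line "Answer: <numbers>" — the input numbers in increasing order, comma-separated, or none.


input #1 (d=1, p=2): never hits B2=S
input #2 (d=1, p=3): never hits B2=S
input #3 (d=2, p=6): never hits B2=S
input #4 (d=3, p=7): never hits B2=S
input #5 (d=5, p=7): never hits B2=S
input #6 (d=7, p=4): hits B2=S
input #7 (d=4, p=2): never hits B2=S
input #8 (d=0, p=3): never hits B2=S
input #9 (d=2, p=2): never hits B2=S
Answer: 6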